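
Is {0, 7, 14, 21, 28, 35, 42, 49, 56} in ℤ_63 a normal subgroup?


H = {0, 7, 14, 21, 28, 35, 42, 49, 56} in ℤ_63
ℤ_63 is abelian; every subgroup of an abelian group is normal

Yes, normal subgroup


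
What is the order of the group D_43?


|D_n| = 2n (n rotations and n reflections)
|D_43| = 2×43 = 86

|D_43| = 86


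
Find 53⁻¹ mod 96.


Use the extended Euclidean algorithm to write 1 = 53·s + 96·t; then s mod 96 is the inverse.
Euclidean algorithm:
  53 = 0·96 + 53
  96 = 1·53 + 43
  53 = 1·43 + 10
  43 = 4·10 + 3
  10 = 3·3 + 1
  3 = 3·1 + 0
gcd(53,96) = 1
Back-substitution gives: 53·(29) + 96·(-16) = 1
So 53⁻¹ ≡ 29 ≡ 29 (mod 96)
Check: 53 × 29 = 1537 ≡ 1 (mod 96) ✓

53⁻¹ ≡ 29 (mod 96)


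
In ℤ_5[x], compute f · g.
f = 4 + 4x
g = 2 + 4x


Expand and collect like terms; reduce coefficients mod 5:
x^0: 4·2 = 8 ≡ 3 (mod 5)
x^1: 4·4 + 4·2 = 24 ≡ 4 (mod 5)
x^2: 4·4 = 16 ≡ 1 (mod 5)
Result: 3 + 4x + x^2

f · g = 3 + 4x + x^2


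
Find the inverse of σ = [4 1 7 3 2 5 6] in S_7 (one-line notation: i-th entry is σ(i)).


To find σ⁻¹, swap domain and range:
σ(1) = 4 → σ⁻¹(4) = 1
σ(2) = 1 → σ⁻¹(1) = 2
σ(3) = 7 → σ⁻¹(7) = 3
σ(4) = 3 → σ⁻¹(3) = 4
σ(5) = 2 → σ⁻¹(2) = 5
σ(6) = 5 → σ⁻¹(5) = 6
σ(7) = 6 → σ⁻¹(6) = 7

σ⁻¹ = [2 5 4 1 6 7 3]


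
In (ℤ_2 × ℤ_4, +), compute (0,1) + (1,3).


Operation: componentwise addition mod (2, 4)
(0,1) + (1,3) = ((a₁+b₁) mod 2, (a₂+b₂) mod 4) with a = (0,1), b = (1,3)

(0,1) + (1,3) = (1,0)


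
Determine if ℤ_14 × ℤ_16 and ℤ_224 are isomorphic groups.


Comparing ℤ_14 × ℤ_16 and ℤ_224:
gcd(14,16) = 2 ≠ 1. Max element order in ℤ_14×ℤ_16 is lcm(14,16) = 112 < 224, so it has no element of order 224

No, ℤ_14 × ℤ_16 ≇ ℤ_224


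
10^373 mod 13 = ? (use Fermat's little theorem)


Fermat's little theorem: if p is prime and gcd(a,p)=1, then a^(p-1) ≡ 1 (mod p)
p = 13 is prime, gcd(10,13) = 1
Reduce exponent: 373 mod 12 = 1
So 10^373 ≡ 10^1 (mod 13)
10^1 mod 13 = 10

10^373 ≡ 10 (mod 13)


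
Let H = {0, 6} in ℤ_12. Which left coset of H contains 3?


3 + H = {3 + h (mod 12) : h ∈ H}
3+0=3, 3+6=9

3 + H = {3, 9}


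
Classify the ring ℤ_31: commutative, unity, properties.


ℤ_31 is a commutative ring with unity 1; 31 is prime, so ℤ_31 is a field (hence an integral domain)
Commutative: Yes
Integral domain: Yes
Has unity: Yes

ℤ_31: Commutative=Yes, Unity=Yes


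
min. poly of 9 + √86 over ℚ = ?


Let α = 9 + √86. Then α - 9 = √86, so (α - 9)² = 86, giving α² - 18α - 5 = 0. Degree 2 and α ∉ ℚ, so this is the minimal polynomial.

Minimal polynomial: x² - 18x - 5


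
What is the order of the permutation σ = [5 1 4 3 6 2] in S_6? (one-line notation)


Cycle decomposition: (1 5 6 2) (3 4)
Cycle lengths: 4, 2
Order = lcm(4, 2) = 4

ord(σ) = 4


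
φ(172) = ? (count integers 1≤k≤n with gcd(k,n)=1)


Factor n: 172 = 2^2 × 43
φ(n) = n · ∏(1 - 1/p) over distinct primes p | n
φ(172) = 172 · (1 - 1/2) · (1 - 1/43) = 84

φ(172) = 84


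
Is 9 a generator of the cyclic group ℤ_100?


g generates ℤ_n iff gcd(g, n) = 1
gcd(9, 100) = 1
Since gcd = 1, 9 is a generator.

Yes, 9 generates ℤ_100


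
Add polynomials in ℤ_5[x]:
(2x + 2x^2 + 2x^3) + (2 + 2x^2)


Add coefficients mod 5:
x^0: 0 + 2 = 2 (mod 5)
x^1: 2 + 0 = 2 (mod 5)
x^2: 2 + 2 = 4 (mod 5)
x^3: 2 + 0 = 2 (mod 5)
Result: 2 + 2x + 4x^2 + 2x^3

f + g = 2 + 2x + 4x^2 + 2x^3


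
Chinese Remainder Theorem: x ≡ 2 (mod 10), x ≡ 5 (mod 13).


m₁ = 10, m₂ = 13, gcd = 1, so CRT applies. M = m₁·m₂ = 130
Let M₁ = M/m₁ = 13, M₂ = M/m₂ = 10
Find y₁ ≡ M₁⁻¹ (mod m₁): 13⁻¹ ≡ 7 (mod 10)
Find y₂ ≡ M₂⁻¹ (mod m₂): 10⁻¹ ≡ 4 (mod 13)
x = a₁·M₁·y₁ + a₂·M₂·y₂ = 2·13·7 + 5·10·4 = 382
Reduce mod 130: x ≡ 122
Check: 122 mod 10 = 2 ✓, 122 mod 13 = 5 ✓

x ≡ 122 (mod 130)


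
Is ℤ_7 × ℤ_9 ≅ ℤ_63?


Comparing ℤ_7 × ℤ_9 and ℤ_63:
gcd(7,9) = 1, so ℤ_7 × ℤ_9 ≅ ℤ_63 (CRT)

Yes, ℤ_7 × ℤ_9 ≅ ℤ_63


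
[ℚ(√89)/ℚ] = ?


√89 has minimal polynomial x² - 89 (irreducible over ℚ since 89 is squarefree)

[ℚ(√89)/ℚ] = 2


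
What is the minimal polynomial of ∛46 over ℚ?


∛46 satisfies x³ - 46 = 0, irreducible over ℚ (no rational root; 46 is not a perfect cube)

Minimal polynomial: x³ - 46


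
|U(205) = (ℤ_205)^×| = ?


U(n) is the group of units mod n; |U(n)| = φ(n)
|U(205)| = φ(205) = 160

|U(205) = (ℤ_205)^×| = 160


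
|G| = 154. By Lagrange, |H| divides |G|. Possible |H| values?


Lagrange's theorem: |H| divides |G|
|G| = 154
Divisors of 154: 1, 2, 7, 11, 14, 22, 77, 154

Possible subgroup orders: {1, 2, 7, 11, 14, 22, 77, 154}


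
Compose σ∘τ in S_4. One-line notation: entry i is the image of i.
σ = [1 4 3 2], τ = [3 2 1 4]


σ∘τ: apply τ first, then σ
1 →τ 3 →σ 3
2 →τ 2 →σ 4
3 →τ 1 →σ 1
4 →τ 4 →σ 2

σ∘τ = [3 4 1 2]


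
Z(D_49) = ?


Z(G) = {g ∈ G | gx = xg for all x ∈ G}
For odd n, Z(D_n) = {e}: no nontrivial rotation commutes with all reflections

Z(D_49) = {e}


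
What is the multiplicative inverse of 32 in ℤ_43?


Use the extended Euclidean algorithm to write 1 = 32·s + 43·t; then s mod 43 is the inverse.
Euclidean algorithm:
  32 = 0·43 + 32
  43 = 1·32 + 11
  32 = 2·11 + 10
  11 = 1·10 + 1
  10 = 10·1 + 0
gcd(32,43) = 1
Back-substitution gives: 32·(-4) + 43·(3) = 1
So 32⁻¹ ≡ -4 ≡ 39 (mod 43)
Check: 32 × 39 = 1248 ≡ 1 (mod 43) ✓

32⁻¹ ≡ 39 (mod 43)


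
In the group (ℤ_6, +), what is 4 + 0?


Operation: addition mod 6
4 + 0 = (a + b) mod 6 with a = 4, b = 0

4 + 0 = 4


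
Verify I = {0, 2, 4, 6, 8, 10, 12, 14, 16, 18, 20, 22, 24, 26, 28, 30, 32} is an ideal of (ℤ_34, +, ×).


Check ideal conditions for I = {0, 2, 4, 6, 8, 10, 12, 14, 16, 18, 20, 22, 24, 26, 28, 30, 32} in ℤ_34:
(1) I is an additive subgroup? Yes
(2) For r ∈ ℤ_34 and a ∈ I: r·a ∈ I? Yes

Yes, I is an ideal of ℤ_34


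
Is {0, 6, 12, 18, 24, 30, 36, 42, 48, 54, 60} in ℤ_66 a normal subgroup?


H = {0, 6, 12, 18, 24, 30, 36, 42, 48, 54, 60} in ℤ_66
ℤ_66 is abelian; every subgroup of an abelian group is normal

Yes, normal subgroup


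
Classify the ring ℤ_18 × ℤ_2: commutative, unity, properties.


Direct product ring; commutative with unity (1,1); but (1,0)·(0,1) = (0,0) gives zero divisors, so not an integral domain
Commutative: Yes
Integral domain: No
Has unity: Yes

ℤ_18 × ℤ_2: Commutative=Yes, Unity=Yes


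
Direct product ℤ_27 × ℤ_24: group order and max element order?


|ℤ_27 × ℤ_24| = 27 × 24 = 648
Max element order = lcm(27,24) = 216
Cyclic? No (gcd=3)

|ℤ_27×ℤ_24| = 648, max element order = 216


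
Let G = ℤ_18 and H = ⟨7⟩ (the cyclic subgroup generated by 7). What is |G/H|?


|⟨7⟩| = n / gcd(7, 18) = 18 / 1 = 18
H is normal (ℤ_18 is abelian).
|G/H| = |G| / |H| = 18 / 18 = 1

|G/H| = 1


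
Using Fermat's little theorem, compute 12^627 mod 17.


Fermat's little theorem: if p is prime and gcd(a,p)=1, then a^(p-1) ≡ 1 (mod p)
p = 17 is prime, gcd(12,17) = 1
Reduce exponent: 627 mod 16 = 3
So 12^627 ≡ 12^3 (mod 17)
12^3 mod 17 = 11

12^627 ≡ 11 (mod 17)


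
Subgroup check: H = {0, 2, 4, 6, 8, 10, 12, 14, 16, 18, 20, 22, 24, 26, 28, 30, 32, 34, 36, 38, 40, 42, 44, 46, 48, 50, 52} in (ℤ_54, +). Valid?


Subgroup test for H = {0, 2, 4, 6, 8, 10, 12, 14, 16, 18, 20, 22, 24, 26, 28, 30, 32, 34, 36, 38, 40, 42, 44, 46, 48, 50, 52} in (ℤ_54, +):
(1) 0 ∈ H? Yes
(2) Closure: for all a,b ∈ H, (a+b) mod 54 ∈ H? Yes
(3) Inverses: for all a ∈ H, -a mod 54 ∈ H? Yes

Yes, H is a subgroup of ℤ_54


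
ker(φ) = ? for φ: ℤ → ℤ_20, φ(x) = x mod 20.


Kernel = preimage of identity
ker(φ) = {x ∈ ℤ : x ≡ 0 (mod 20)} = 20ℤ = {0, ±20, ±40, ...}

ker(φ) = 20ℤ


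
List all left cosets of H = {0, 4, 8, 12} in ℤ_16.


H = {0, 4, 8, 12}, |H| = 4
Number of cosets = |G|/|H| = 16/4 = 4
0 + H = {0, 4, 8, 12}
1 + H = {1, 5, 9, 13}
2 + H = {2, 6, 10, 14}
3 + H = {3, 7, 11, 15}

Cosets: 0+H={0,4,8,12}; 1+H={1,5,9,13}; 2+H={2,6,10,14}; 3+H={3,7,11,15}


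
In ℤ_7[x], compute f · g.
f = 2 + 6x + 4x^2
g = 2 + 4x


Expand and collect like terms; reduce coefficients mod 7:
x^0: 2·2 = 4 ≡ 4 (mod 7)
x^1: 2·4 + 6·2 = 20 ≡ 6 (mod 7)
x^2: 6·4 + 4·2 = 32 ≡ 4 (mod 7)
x^3: 4·4 = 16 ≡ 2 (mod 7)
Result: 4 + 6x + 4x^2 + 2x^3

f · g = 4 + 6x + 4x^2 + 2x^3


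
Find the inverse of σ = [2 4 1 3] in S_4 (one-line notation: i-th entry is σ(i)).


To find σ⁻¹, swap domain and range:
σ(1) = 2 → σ⁻¹(2) = 1
σ(2) = 4 → σ⁻¹(4) = 2
σ(3) = 1 → σ⁻¹(1) = 3
σ(4) = 3 → σ⁻¹(3) = 4

σ⁻¹ = [3 1 4 2]


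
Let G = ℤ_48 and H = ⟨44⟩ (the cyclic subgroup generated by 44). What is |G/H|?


|⟨44⟩| = n / gcd(44, 48) = 48 / 4 = 12
H is normal (ℤ_48 is abelian).
|G/H| = |G| / |H| = 48 / 12 = 4

|G/H| = 4


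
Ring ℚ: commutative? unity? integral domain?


ℚ is a field: commutative, has unity, every nonzero element is a unit (hence an integral domain)
Commutative: Yes
Integral domain: Yes
Has unity: Yes

ℚ: Commutative=Yes, Unity=Yes


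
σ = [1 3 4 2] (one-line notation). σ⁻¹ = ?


To find σ⁻¹, swap domain and range:
σ(1) = 1 → σ⁻¹(1) = 1
σ(2) = 3 → σ⁻¹(3) = 2
σ(3) = 4 → σ⁻¹(4) = 3
σ(4) = 2 → σ⁻¹(2) = 4

σ⁻¹ = [1 4 2 3]


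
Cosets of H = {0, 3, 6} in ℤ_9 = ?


H = {0, 3, 6}, |H| = 3
Number of cosets = |G|/|H| = 9/3 = 3
0 + H = {0, 3, 6}
1 + H = {1, 4, 7}
2 + H = {2, 5, 8}

Cosets: 0+H={0,3,6}; 1+H={1,4,7}; 2+H={2,5,8}


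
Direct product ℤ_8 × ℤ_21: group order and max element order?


|ℤ_8 × ℤ_21| = 8 × 21 = 168
Max element order = lcm(8,21) = 168
Cyclic? Yes (gcd=1)

|ℤ_8×ℤ_21| = 168, max element order = 168


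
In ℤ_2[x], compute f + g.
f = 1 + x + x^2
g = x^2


Add coefficients mod 2:
x^0: 1 + 0 = 1 (mod 2)
x^1: 1 + 0 = 1 (mod 2)
x^2: 1 + 1 = 0 (mod 2)
Result: 1 + x

f + g = 1 + x


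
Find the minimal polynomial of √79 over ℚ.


√79 satisfies x² - 79 = 0, irreducible over ℚ since 79 is squarefree

Minimal polynomial: x² - 79


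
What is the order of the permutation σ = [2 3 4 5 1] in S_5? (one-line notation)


Cycle decomposition: (1 2 3 4 5)
Cycle lengths: 5
Order = lcm(5) = 5

ord(σ) = 5


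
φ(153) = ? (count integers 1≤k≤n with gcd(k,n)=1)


Factor n: 153 = 3^2 × 17
φ(n) = n · ∏(1 - 1/p) over distinct primes p | n
φ(153) = 153 · (1 - 1/3) · (1 - 1/17) = 96

φ(153) = 96


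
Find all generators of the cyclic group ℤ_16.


g generates ℤ_n iff gcd(g,n) = 1
Checking each g ∈ {1,...,15}:
gcd(1,16) = 1
gcd(2,16) = 2
gcd(3,16) = 1
gcd(4,16) = 4
gcd(5,16) = 1
gcd(6,16) = 2
gcd(7,16) = 1
gcd(8,16) = 8
gcd(9,16) = 1
gcd(10,16) = 2
gcd(11,16) = 1
gcd(12,16) = 4
gcd(13,16) = 1
gcd(14,16) = 2
gcd(15,16) = 1
Generators: {1, 3, 5, 7, 9, 11, 13, 15}
Number of generators = φ(16) = 8

Generators of ℤ_16 = {1, 3, 5, 7, 9, 11, 13, 15}


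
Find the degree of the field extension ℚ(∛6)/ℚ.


∛6 has minimal polynomial x³ - 6 (irreducible over ℚ since 6 is not a perfect cube)

[ℚ(∛6)/ℚ] = 3


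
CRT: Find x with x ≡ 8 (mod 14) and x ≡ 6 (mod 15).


m₁ = 14, m₂ = 15, gcd = 1, so CRT applies. M = m₁·m₂ = 210
Let M₁ = M/m₁ = 15, M₂ = M/m₂ = 14
Find y₁ ≡ M₁⁻¹ (mod m₁): 15⁻¹ ≡ 1 (mod 14)
Find y₂ ≡ M₂⁻¹ (mod m₂): 14⁻¹ ≡ 14 (mod 15)
x = a₁·M₁·y₁ + a₂·M₂·y₂ = 8·15·1 + 6·14·14 = 1296
Reduce mod 210: x ≡ 36
Check: 36 mod 14 = 8 ✓, 36 mod 15 = 6 ✓

x ≡ 36 (mod 210)


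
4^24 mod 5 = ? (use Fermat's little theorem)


Fermat's little theorem: if p is prime and gcd(a,p)=1, then a^(p-1) ≡ 1 (mod p)
p = 5 is prime, gcd(4,5) = 1
Reduce exponent: 24 mod 4 = 0
So 4^24 ≡ 4^0 (mod 5)
4^0 = 1

4^24 ≡ 1 (mod 5)


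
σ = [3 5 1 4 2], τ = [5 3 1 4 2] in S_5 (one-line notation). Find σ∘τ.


σ∘τ: apply τ first, then σ
1 →τ 5 →σ 2
2 →τ 3 →σ 1
3 →τ 1 →σ 3
4 →τ 4 →σ 4
5 →τ 2 →σ 5

σ∘τ = [2 1 3 4 5]


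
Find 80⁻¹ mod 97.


Use the extended Euclidean algorithm to write 1 = 80·s + 97·t; then s mod 97 is the inverse.
Euclidean algorithm:
  80 = 0·97 + 80
  97 = 1·80 + 17
  80 = 4·17 + 12
  17 = 1·12 + 5
  12 = 2·5 + 2
  5 = 2·2 + 1
  2 = 2·1 + 0
gcd(80,97) = 1
Back-substitution gives: 80·(-40) + 97·(33) = 1
So 80⁻¹ ≡ -40 ≡ 57 (mod 97)
Check: 80 × 57 = 4560 ≡ 1 (mod 97) ✓

80⁻¹ ≡ 57 (mod 97)


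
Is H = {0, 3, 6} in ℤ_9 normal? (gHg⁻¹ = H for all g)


H = {0, 3, 6} in ℤ_9
ℤ_9 is abelian; every subgroup of an abelian group is normal

Yes, normal subgroup


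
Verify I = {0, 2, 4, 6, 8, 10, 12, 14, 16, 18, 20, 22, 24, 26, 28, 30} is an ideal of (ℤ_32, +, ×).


Check ideal conditions for I = {0, 2, 4, 6, 8, 10, 12, 14, 16, 18, 20, 22, 24, 26, 28, 30} in ℤ_32:
(1) I is an additive subgroup? Yes
(2) For r ∈ ℤ_32 and a ∈ I: r·a ∈ I? Yes

Yes, I is an ideal of ℤ_32


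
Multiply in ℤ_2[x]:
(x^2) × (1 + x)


Expand and collect like terms; reduce coefficients mod 2:
x^0: 0·1 = 0 ≡ 0 (mod 2)
x^1: 0·1 + 0·1 = 0 ≡ 0 (mod 2)
x^2: 0·1 + 1·1 = 1 ≡ 1 (mod 2)
x^3: 1·1 = 1 ≡ 1 (mod 2)
Result: x^2 + x^3

f · g = x^2 + x^3


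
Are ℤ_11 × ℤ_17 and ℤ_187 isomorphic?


Comparing ℤ_11 × ℤ_17 and ℤ_187:
gcd(11,17) = 1, so ℤ_11 × ℤ_17 ≅ ℤ_187 (CRT)

Yes, ℤ_11 × ℤ_17 ≅ ℤ_187


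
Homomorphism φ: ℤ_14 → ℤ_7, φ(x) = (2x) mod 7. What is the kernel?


Kernel = preimage of identity
ker(φ) = {x ∈ ℤ_14 : 2x ≡ 0 (mod 7)}. Since 7 | 14, φ is well-defined. The kernel is the cyclic subgroup ⟨7⟩ of ℤ_14 (order 2), i.e. {0, 7}

ker(φ) = {0, 7}


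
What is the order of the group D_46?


|D_n| = 2n (n rotations and n reflections)
|D_46| = 2×46 = 92

|D_46| = 92


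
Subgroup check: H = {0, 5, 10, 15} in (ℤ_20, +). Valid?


Subgroup test for H = {0, 5, 10, 15} in (ℤ_20, +):
(1) 0 ∈ H? Yes
(2) Closure: for all a,b ∈ H, (a+b) mod 20 ∈ H? Yes
(3) Inverses: for all a ∈ H, -a mod 20 ∈ H? Yes

Yes, H is a subgroup of ℤ_20


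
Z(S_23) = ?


Z(G) = {g ∈ G | gx = xg for all x ∈ G}
S_n is non-abelian for n ≥ 3; Z(S_23) is trivial

Z(S_23) = {e}


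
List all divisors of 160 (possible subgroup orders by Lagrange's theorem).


Lagrange's theorem: |H| divides |G|
|G| = 160
Divisors of 160: 1, 2, 4, 5, 8, 10, 16, 20, 32, 40, 80, 160

Possible subgroup orders: {1, 2, 4, 5, 8, 10, 16, 20, 32, 40, 80, 160}


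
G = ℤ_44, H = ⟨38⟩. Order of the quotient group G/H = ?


|⟨38⟩| = n / gcd(38, 44) = 44 / 2 = 22
H is normal (ℤ_44 is abelian).
|G/H| = |G| / |H| = 44 / 22 = 2

|G/H| = 2


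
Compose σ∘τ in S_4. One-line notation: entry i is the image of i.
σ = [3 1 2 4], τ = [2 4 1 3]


σ∘τ: apply τ first, then σ
1 →τ 2 →σ 1
2 →τ 4 →σ 4
3 →τ 1 →σ 3
4 →τ 3 →σ 2

σ∘τ = [1 4 3 2]


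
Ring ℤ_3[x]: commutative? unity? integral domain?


ℤ_3 is a field (n prime), so ℤ_3[x] is a commutative integral domain with unity
Commutative: Yes
Integral domain: Yes
Has unity: Yes

ℤ_3[x]: Commutative=Yes, Unity=Yes


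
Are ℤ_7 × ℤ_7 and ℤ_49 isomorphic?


Comparing ℤ_7 × ℤ_7 and ℤ_49:
gcd(7,7) = 7 ≠ 1. Max element order in ℤ_7×ℤ_7 is lcm(7,7) = 7 < 49, so it has no element of order 49

No, ℤ_7 × ℤ_7 ≇ ℤ_49


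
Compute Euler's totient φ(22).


φ(n) = count of k ∈ {1,...,n} with gcd(k,n)=1
Coprimes to 22: {1, 3, 5, 7, 9, 13, 15, 17, 19, 21}
Count: 10

φ(22) = 10


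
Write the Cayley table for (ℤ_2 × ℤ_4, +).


Elements: {(0,0), (0,1), (0,2), (0,3), (1,0), (1,1), (1,2), (1,3)}
Operation: componentwise addition mod (2, 4)
Entry (a, b) = ((a₁+b₁) mod 2, (a₂+b₂) mod 4)

Cayley table:
      | (0,0) | (0,1) | (0,2) | (0,3) | (1,0) | (1,1) | (1,2) | (1,3)
(0,0) | (0,0) | (0,1) | (0,2) | (0,3) | (1,0) | (1,1) | (1,2) | (1,3)
(0,1) | (0,1) | (0,2) | (0,3) | (0,0) | (1,1) | (1,2) | (1,3) | (1,0)
(0,2) | (0,2) | (0,3) | (0,0) | (0,1) | (1,2) | (1,3) | (1,0) | (1,1)
(0,3) | (0,3) | (0,0) | (0,1) | (0,2) | (1,3) | (1,0) | (1,1) | (1,2)
(1,0) | (1,0) | (1,1) | (1,2) | (1,3) | (0,0) | (0,1) | (0,2) | (0,3)
(1,1) | (1,1) | (1,2) | (1,3) | (1,0) | (0,1) | (0,2) | (0,3) | (0,0)
(1,2) | (1,2) | (1,3) | (1,0) | (1,1) | (0,2) | (0,3) | (0,0) | (0,1)
(1,3) | (1,3) | (1,0) | (1,1) | (1,2) | (0,3) | (0,0) | (0,1) | (0,2)


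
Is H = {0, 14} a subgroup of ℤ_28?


Subgroup test for H = {0, 14} in (ℤ_28, +):
(1) 0 ∈ H? Yes
(2) Closure: for all a,b ∈ H, (a+b) mod 28 ∈ H? Yes
(3) Inverses: for all a ∈ H, -a mod 28 ∈ H? Yes

Yes, H is a subgroup of ℤ_28


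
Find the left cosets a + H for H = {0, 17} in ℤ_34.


H = {0, 17}, |H| = 2
Number of cosets = |G|/|H| = 34/2 = 17
0 + H = {0, 17}
1 + H = {1, 18}
2 + H = {2, 19}
3 + H = {3, 20}
4 + H = {4, 21}
5 + H = {5, 22}
6 + H = {6, 23}
7 + H = {7, 24}
8 + H = {8, 25}
9 + H = {9, 26}
10 + H = {10, 27}
11 + H = {11, 28}
12 + H = {12, 29}
13 + H = {13, 30}
14 + H = {14, 31}
15 + H = {15, 32}
16 + H = {16, 33}

Cosets: 0+H={0,17}; 1+H={1,18}; 2+H={2,19}; 3+H={3,20}; 4+H={4,21}; 5+H={5,22}; 6+H={6,23}; 7+H={7,24}; 8+H={8,25}; 9+H={9,26}; 10+H={10,27}; 11+H={11,28}; 12+H={12,29}; 13+H={13,30}; 14+H={14,31}; 15+H={15,32}; 16+H={16,33}


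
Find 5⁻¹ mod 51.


Use the extended Euclidean algorithm to write 1 = 5·s + 51·t; then s mod 51 is the inverse.
Euclidean algorithm:
  5 = 0·51 + 5
  51 = 10·5 + 1
  5 = 5·1 + 0
gcd(5,51) = 1
Back-substitution gives: 5·(-10) + 51·(1) = 1
So 5⁻¹ ≡ -10 ≡ 41 (mod 51)
Check: 5 × 41 = 205 ≡ 1 (mod 51) ✓

5⁻¹ ≡ 41 (mod 51)


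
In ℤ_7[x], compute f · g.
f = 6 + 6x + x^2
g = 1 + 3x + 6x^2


Expand and collect like terms; reduce coefficients mod 7:
x^0: 6·1 = 6 ≡ 6 (mod 7)
x^1: 6·3 + 6·1 = 24 ≡ 3 (mod 7)
x^2: 6·6 + 6·3 + 1·1 = 55 ≡ 6 (mod 7)
x^3: 6·6 + 1·3 = 39 ≡ 4 (mod 7)
x^4: 1·6 = 6 ≡ 6 (mod 7)
Result: 6 + 3x + 6x^2 + 4x^3 + 6x^4

f · g = 6 + 3x + 6x^2 + 4x^3 + 6x^4


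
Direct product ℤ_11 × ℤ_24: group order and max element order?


|ℤ_11 × ℤ_24| = 11 × 24 = 264
Max element order = lcm(11,24) = 264
Cyclic? Yes (gcd=1)

|ℤ_11×ℤ_24| = 264, max element order = 264


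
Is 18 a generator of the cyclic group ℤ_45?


g generates ℤ_n iff gcd(g, n) = 1
gcd(18, 45) = 9
Since gcd = 9 ≠ 1, ⟨18⟩ has order 5 < 45, so 18 is not a generator.

No, 18 does not generate ℤ_45


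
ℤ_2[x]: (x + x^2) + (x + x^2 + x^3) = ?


Add coefficients mod 2:
x^0: 0 + 0 = 0 (mod 2)
x^1: 1 + 1 = 0 (mod 2)
x^2: 1 + 1 = 0 (mod 2)
x^3: 0 + 1 = 1 (mod 2)
Result: x^3

f + g = x^3


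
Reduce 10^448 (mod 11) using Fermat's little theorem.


Fermat's little theorem: if p is prime and gcd(a,p)=1, then a^(p-1) ≡ 1 (mod p)
p = 11 is prime, gcd(10,11) = 1
Reduce exponent: 448 mod 10 = 8
So 10^448 ≡ 10^8 (mod 11)
10^8 mod 11 = 1

10^448 ≡ 1 (mod 11)


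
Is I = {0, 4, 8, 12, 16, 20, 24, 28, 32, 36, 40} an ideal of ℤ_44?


Check ideal conditions for I = {0, 4, 8, 12, 16, 20, 24, 28, 32, 36, 40} in ℤ_44:
(1) I is an additive subgroup? Yes
(2) For r ∈ ℤ_44 and a ∈ I: r·a ∈ I? Yes

Yes, I is an ideal of ℤ_44


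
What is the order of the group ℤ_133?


ℤ_n has n elements.

|ℤ_133| = 133


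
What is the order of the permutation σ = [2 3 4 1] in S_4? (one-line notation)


Cycle decomposition: (1 2 3 4)
Cycle lengths: 4
Order = lcm(4) = 4

ord(σ) = 4


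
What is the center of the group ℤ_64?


Z(G) = {g ∈ G | gx = xg for all x ∈ G}
ℤ_64 is abelian, so Z(G) = G

Z(ℤ_64) = ℤ_64


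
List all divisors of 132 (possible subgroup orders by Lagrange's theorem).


Lagrange's theorem: |H| divides |G|
|G| = 132
Divisors of 132: 1, 2, 3, 4, 6, 11, 12, 22, 33, 44, 66, 132

Possible subgroup orders: {1, 2, 3, 4, 6, 11, 12, 22, 33, 44, 66, 132}


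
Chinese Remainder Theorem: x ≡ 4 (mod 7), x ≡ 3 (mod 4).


m₁ = 7, m₂ = 4, gcd = 1, so CRT applies. M = m₁·m₂ = 28
Let M₁ = M/m₁ = 4, M₂ = M/m₂ = 7
Find y₁ ≡ M₁⁻¹ (mod m₁): 4⁻¹ ≡ 2 (mod 7)
Find y₂ ≡ M₂⁻¹ (mod m₂): 7⁻¹ ≡ 3 (mod 4)
x = a₁·M₁·y₁ + a₂·M₂·y₂ = 4·4·2 + 3·7·3 = 95
Reduce mod 28: x ≡ 11
Check: 11 mod 7 = 4 ✓, 11 mod 4 = 3 ✓

x ≡ 11 (mod 28)


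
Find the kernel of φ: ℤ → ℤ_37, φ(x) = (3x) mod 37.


Kernel = preimage of identity
ker(φ) = {x ∈ ℤ : 3x ≡ 0 (mod 37)}. gcd(3,37) = 1, so 3x ≡ 0 (mod 37) ⟺ x ≡ 0 (mod 37/1 = 37). Hence ker(φ) = 37ℤ

ker(φ) = 37ℤ


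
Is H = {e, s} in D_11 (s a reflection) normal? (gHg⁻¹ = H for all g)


H = {e, s} in D_11 (s a reflection)
r·s·r⁻¹ = sr⁻² ≠ s for n ≥ 3, so {e, s} is not closed under conjugation

No, not a normal subgroup


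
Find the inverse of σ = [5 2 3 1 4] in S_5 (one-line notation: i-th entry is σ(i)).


To find σ⁻¹, swap domain and range:
σ(1) = 5 → σ⁻¹(5) = 1
σ(2) = 2 → σ⁻¹(2) = 2
σ(3) = 3 → σ⁻¹(3) = 3
σ(4) = 1 → σ⁻¹(1) = 4
σ(5) = 4 → σ⁻¹(4) = 5

σ⁻¹ = [4 2 3 5 1]


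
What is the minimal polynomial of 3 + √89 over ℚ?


Let α = 3 + √89. Then α - 3 = √89, so (α - 3)² = 89, giving α² - 6α - 80 = 0. Degree 2 and α ∉ ℚ, so this is the minimal polynomial.

Minimal polynomial: x² - 6x - 80


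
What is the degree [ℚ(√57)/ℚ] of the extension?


√57 has minimal polynomial x² - 57 (irreducible over ℚ since 57 is squarefree)

[ℚ(√57)/ℚ] = 2


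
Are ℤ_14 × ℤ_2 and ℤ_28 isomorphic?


Comparing ℤ_14 × ℤ_2 and ℤ_28:
gcd(14,2) = 2 ≠ 1. Max element order in ℤ_14×ℤ_2 is lcm(14,2) = 14 < 28, so it has no element of order 28

No, ℤ_14 × ℤ_2 ≇ ℤ_28


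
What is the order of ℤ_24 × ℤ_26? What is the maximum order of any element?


|ℤ_24 × ℤ_26| = 24 × 26 = 624
Max element order = lcm(24,26) = 312
Cyclic? No (gcd=2)

|ℤ_24×ℤ_26| = 624, max element order = 312


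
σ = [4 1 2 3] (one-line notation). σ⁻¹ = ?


To find σ⁻¹, swap domain and range:
σ(1) = 4 → σ⁻¹(4) = 1
σ(2) = 1 → σ⁻¹(1) = 2
σ(3) = 2 → σ⁻¹(2) = 3
σ(4) = 3 → σ⁻¹(3) = 4

σ⁻¹ = [2 3 4 1]


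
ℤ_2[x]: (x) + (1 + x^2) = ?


Add coefficients mod 2:
x^0: 0 + 1 = 1 (mod 2)
x^1: 1 + 0 = 1 (mod 2)
x^2: 0 + 1 = 1 (mod 2)
Result: 1 + x + x^2

f + g = 1 + x + x^2


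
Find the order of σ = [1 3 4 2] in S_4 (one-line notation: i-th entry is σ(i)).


Cycle decomposition: (2 3 4)
Cycle lengths: 3
Order = lcm(3) = 3

ord(σ) = 3


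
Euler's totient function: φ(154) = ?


Factor n: 154 = 2 × 7 × 11
φ(n) = n · ∏(1 - 1/p) over distinct primes p | n
φ(154) = 154 · (1 - 1/2) · (1 - 1/7) · (1 - 1/11) = 60

φ(154) = 60


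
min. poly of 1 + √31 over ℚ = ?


Let α = 1 + √31. Then α - 1 = √31, so (α - 1)² = 31, giving α² - 2α - 30 = 0. Degree 2 and α ∉ ℚ, so this is the minimal polynomial.

Minimal polynomial: x² - 2x - 30


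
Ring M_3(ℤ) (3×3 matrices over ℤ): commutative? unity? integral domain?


Matrix multiplication is non-commutative for n ≥ 2; the identity matrix I is the unity; singular matrices give zero divisors, so not an integral domain
Commutative: No
Integral domain: No
Has unity: Yes

M_3(ℤ) (3×3 matrices over ℤ): Commutative=No, Unity=Yes


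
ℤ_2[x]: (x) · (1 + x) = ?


Expand and collect like terms; reduce coefficients mod 2:
x^0: 0·1 = 0 ≡ 0 (mod 2)
x^1: 0·1 + 1·1 = 1 ≡ 1 (mod 2)
x^2: 1·1 = 1 ≡ 1 (mod 2)
Result: x + x^2

f · g = x + x^2


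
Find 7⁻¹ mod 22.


Use the extended Euclidean algorithm to write 1 = 7·s + 22·t; then s mod 22 is the inverse.
Euclidean algorithm:
  7 = 0·22 + 7
  22 = 3·7 + 1
  7 = 7·1 + 0
gcd(7,22) = 1
Back-substitution gives: 7·(-3) + 22·(1) = 1
So 7⁻¹ ≡ -3 ≡ 19 (mod 22)
Check: 7 × 19 = 133 ≡ 1 (mod 22) ✓

7⁻¹ ≡ 19 (mod 22)


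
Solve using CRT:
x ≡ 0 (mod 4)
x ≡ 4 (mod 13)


m₁ = 4, m₂ = 13, gcd = 1, so CRT applies. M = m₁·m₂ = 52
Let M₁ = M/m₁ = 13, M₂ = M/m₂ = 4
Find y₁ ≡ M₁⁻¹ (mod m₁): 13⁻¹ ≡ 1 (mod 4)
Find y₂ ≡ M₂⁻¹ (mod m₂): 4⁻¹ ≡ 10 (mod 13)
x = a₁·M₁·y₁ + a₂·M₂·y₂ = 0·13·1 + 4·4·10 = 160
Reduce mod 52: x ≡ 4
Check: 4 mod 4 = 0 ✓, 4 mod 13 = 4 ✓

x ≡ 4 (mod 52)


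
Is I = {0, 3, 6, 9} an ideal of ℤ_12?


Check ideal conditions for I = {0, 3, 6, 9} in ℤ_12:
(1) I is an additive subgroup? Yes
(2) For r ∈ ℤ_12 and a ∈ I: r·a ∈ I? Yes

Yes, I is an ideal of ℤ_12


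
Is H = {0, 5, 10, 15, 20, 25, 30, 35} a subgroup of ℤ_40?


Subgroup test for H = {0, 5, 10, 15, 20, 25, 30, 35} in (ℤ_40, +):
(1) 0 ∈ H? Yes
(2) Closure: for all a,b ∈ H, (a+b) mod 40 ∈ H? Yes
(3) Inverses: for all a ∈ H, -a mod 40 ∈ H? Yes

Yes, H is a subgroup of ℤ_40


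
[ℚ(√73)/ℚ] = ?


√73 has minimal polynomial x² - 73 (irreducible over ℚ since 73 is squarefree)

[ℚ(√73)/ℚ] = 2


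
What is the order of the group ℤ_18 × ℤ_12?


|A × B| = |A| · |B|
|ℤ_18 × ℤ_12| = 18 × 12 = 216

|ℤ_18 × ℤ_12| = 216


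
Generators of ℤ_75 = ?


g generates ℤ_n iff gcd(g,n) = 1
Prime factors of 75: 3, 5
Generators are g ∈ {1,...,74} not divisible by any of these primes.
Generators: {1, 2, 4, 7, 8, 11, 13, 14, 16, 17, 19, 22, 23, 26, 28, 29, 31, 32, 34, 37, 38, 41, 43, 44, 46, 47, 49, 52, 53, 56, 58, 59, 61, 62, 64, 67, 68, 71, 73, 74}
Number of generators = φ(75) = 40

Generators of ℤ_75 = {1, 2, 4, 7, 8, 11, 13, 14, 16, 17, 19, 22, 23, 26, 28, 29, 31, 32, 34, 37, 38, 41, 43, 44, 46, 47, 49, 52, 53, 56, 58, 59, 61, 62, 64, 67, 68, 71, 73, 74}


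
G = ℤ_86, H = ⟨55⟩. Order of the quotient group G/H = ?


|⟨55⟩| = n / gcd(55, 86) = 86 / 1 = 86
H is normal (ℤ_86 is abelian).
|G/H| = |G| / |H| = 86 / 86 = 1

|G/H| = 1


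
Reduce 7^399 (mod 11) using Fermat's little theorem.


Fermat's little theorem: if p is prime and gcd(a,p)=1, then a^(p-1) ≡ 1 (mod p)
p = 11 is prime, gcd(7,11) = 1
Reduce exponent: 399 mod 10 = 9
So 7^399 ≡ 7^9 (mod 11)
7^9 mod 11 = 8

7^399 ≡ 8 (mod 11)


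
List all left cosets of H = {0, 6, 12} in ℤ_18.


H = {0, 6, 12}, |H| = 3
Number of cosets = |G|/|H| = 18/3 = 6
0 + H = {0, 6, 12}
1 + H = {1, 7, 13}
2 + H = {2, 8, 14}
3 + H = {3, 9, 15}
4 + H = {4, 10, 16}
5 + H = {5, 11, 17}

Cosets: 0+H={0,6,12}; 1+H={1,7,13}; 2+H={2,8,14}; 3+H={3,9,15}; 4+H={4,10,16}; 5+H={5,11,17}


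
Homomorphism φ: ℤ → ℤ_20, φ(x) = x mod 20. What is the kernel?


Kernel = preimage of identity
ker(φ) = {x ∈ ℤ : x ≡ 0 (mod 20)} = 20ℤ = {0, ±20, ±40, ...}

ker(φ) = 20ℤ


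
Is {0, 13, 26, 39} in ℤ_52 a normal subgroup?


H = {0, 13, 26, 39} in ℤ_52
ℤ_52 is abelian; every subgroup of an abelian group is normal

Yes, normal subgroup


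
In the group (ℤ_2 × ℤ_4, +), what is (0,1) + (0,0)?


Operation: componentwise addition mod (2, 4)
(0,1) + (0,0) = ((a₁+b₁) mod 2, (a₂+b₂) mod 4) with a = (0,1), b = (0,0)

(0,1) + (0,0) = (0,1)


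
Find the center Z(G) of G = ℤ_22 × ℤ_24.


Z(G) = {g ∈ G | gx = xg for all x ∈ G}
Direct product of abelian groups is abelian, so Z(G) = G

Z(ℤ_22 × ℤ_24) = ℤ_22 × ℤ_24


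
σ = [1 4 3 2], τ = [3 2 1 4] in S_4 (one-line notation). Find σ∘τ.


σ∘τ: apply τ first, then σ
1 →τ 3 →σ 3
2 →τ 2 →σ 4
3 →τ 1 →σ 1
4 →τ 4 →σ 2

σ∘τ = [3 4 1 2]


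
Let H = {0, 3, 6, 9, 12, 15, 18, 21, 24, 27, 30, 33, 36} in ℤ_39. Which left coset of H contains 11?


11 + H = {11 + h (mod 39) : h ∈ H}
11+0=11, 11+3=14, 11+6=17, 11+9=20, 11+12=23, 11+15=26, 11+18=29, 11+21=32, 11+24=35, 11+27=38, 11+30=2, 11+33=5, 11+36=8
11 + H = {2, 5, 8, 11, 14, 17, 20, 23, 26, 29, 32, 35, 38} = 2 + H

11 + H = {2, 5, 8, 11, 14, 17, 20, 23, 26, 29, 32, 35, 38}


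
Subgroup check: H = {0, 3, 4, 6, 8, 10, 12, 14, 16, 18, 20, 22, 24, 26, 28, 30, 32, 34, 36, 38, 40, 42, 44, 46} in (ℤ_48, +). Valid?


Subgroup test for H = {0, 3, 4, 6, 8, 10, 12, 14, 16, 18, 20, 22, 24, 26, 28, 30, 32, 34, 36, 38, 40, 42, 44, 46} in (ℤ_48, +):
(1) 0 ∈ H? Yes
(2) Closure: for all a,b ∈ H, (a+b) mod 48 ∈ H? No  [counterexample: 3 + 4 = 7 ∉ H]
(3) Inverses: for all a ∈ H, -a mod 48 ∈ H? No

No, H is not a subgroup of ℤ_48


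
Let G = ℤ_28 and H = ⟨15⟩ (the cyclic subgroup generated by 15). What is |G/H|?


|⟨15⟩| = n / gcd(15, 28) = 28 / 1 = 28
H is normal (ℤ_28 is abelian).
|G/H| = |G| / |H| = 28 / 28 = 1

|G/H| = 1


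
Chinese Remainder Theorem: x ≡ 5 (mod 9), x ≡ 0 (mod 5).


m₁ = 9, m₂ = 5, gcd = 1, so CRT applies. M = m₁·m₂ = 45
Let M₁ = M/m₁ = 5, M₂ = M/m₂ = 9
Find y₁ ≡ M₁⁻¹ (mod m₁): 5⁻¹ ≡ 2 (mod 9)
Find y₂ ≡ M₂⁻¹ (mod m₂): 9⁻¹ ≡ 4 (mod 5)
x = a₁·M₁·y₁ + a₂·M₂·y₂ = 5·5·2 + 0·9·4 = 50
Reduce mod 45: x ≡ 5
Check: 5 mod 9 = 5 ✓, 5 mod 5 = 0 ✓

x ≡ 5 (mod 45)


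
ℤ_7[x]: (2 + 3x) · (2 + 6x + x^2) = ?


Expand and collect like terms; reduce coefficients mod 7:
x^0: 2·2 = 4 ≡ 4 (mod 7)
x^1: 2·6 + 3·2 = 18 ≡ 4 (mod 7)
x^2: 2·1 + 3·6 = 20 ≡ 6 (mod 7)
x^3: 3·1 = 3 ≡ 3 (mod 7)
Result: 4 + 4x + 6x^2 + 3x^3

f · g = 4 + 4x + 6x^2 + 3x^3


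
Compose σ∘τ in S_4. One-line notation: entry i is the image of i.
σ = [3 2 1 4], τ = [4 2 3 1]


σ∘τ: apply τ first, then σ
1 →τ 4 →σ 4
2 →τ 2 →σ 2
3 →τ 3 →σ 1
4 →τ 1 →σ 3

σ∘τ = [4 2 1 3]


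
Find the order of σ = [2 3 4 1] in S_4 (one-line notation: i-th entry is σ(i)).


Cycle decomposition: (1 2 3 4)
Cycle lengths: 4
Order = lcm(4) = 4

ord(σ) = 4


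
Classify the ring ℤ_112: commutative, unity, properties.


ℤ_112 is a commutative ring with unity 1; 112 = 2×56 is composite, so 2·56 ≡ 0 gives zero divisors (not an integral domain)
Commutative: Yes
Integral domain: No
Has unity: Yes

ℤ_112: Commutative=Yes, Unity=Yes


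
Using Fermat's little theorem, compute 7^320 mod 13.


Fermat's little theorem: if p is prime and gcd(a,p)=1, then a^(p-1) ≡ 1 (mod p)
p = 13 is prime, gcd(7,13) = 1
Reduce exponent: 320 mod 12 = 8
So 7^320 ≡ 7^8 (mod 13)
7^8 mod 13 = 3

7^320 ≡ 3 (mod 13)


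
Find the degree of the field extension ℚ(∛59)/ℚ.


∛59 has minimal polynomial x³ - 59 (irreducible over ℚ since 59 is not a perfect cube)

[ℚ(∛59)/ℚ] = 3


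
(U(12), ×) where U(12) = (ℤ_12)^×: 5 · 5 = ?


Operation: multiplication mod 12
5 · 5 = (a × b) mod 12 with a = 5, b = 5

5 · 5 = 1


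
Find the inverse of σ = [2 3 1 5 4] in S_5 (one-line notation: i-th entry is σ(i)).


To find σ⁻¹, swap domain and range:
σ(1) = 2 → σ⁻¹(2) = 1
σ(2) = 3 → σ⁻¹(3) = 2
σ(3) = 1 → σ⁻¹(1) = 3
σ(4) = 5 → σ⁻¹(5) = 4
σ(5) = 4 → σ⁻¹(4) = 5

σ⁻¹ = [3 1 2 5 4]


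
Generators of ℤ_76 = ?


g generates ℤ_n iff gcd(g,n) = 1
Prime factors of 76: 2, 19
Generators are g ∈ {1,...,75} not divisible by any of these primes.
Generators: {1, 3, 5, 7, 9, 11, 13, 15, 17, 21, 23, 25, 27, 29, 31, 33, 35, 37, 39, 41, 43, 45, 47, 49, 51, 53, 55, 59, 61, 63, 65, 67, 69, 71, 73, 75}
Number of generators = φ(76) = 36

Generators of ℤ_76 = {1, 3, 5, 7, 9, 11, 13, 15, 17, 21, 23, 25, 27, 29, 31, 33, 35, 37, 39, 41, 43, 45, 47, 49, 51, 53, 55, 59, 61, 63, 65, 67, 69, 71, 73, 75}


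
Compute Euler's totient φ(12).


φ(n) = count of k ∈ {1,...,n} with gcd(k,n)=1
Coprimes to 12: {1, 5, 7, 11}
Count: 4

φ(12) = 4


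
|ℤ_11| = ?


ℤ_n has n elements.

|ℤ_11| = 11


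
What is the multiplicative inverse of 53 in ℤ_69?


Use the extended Euclidean algorithm to write 1 = 53·s + 69·t; then s mod 69 is the inverse.
Euclidean algorithm:
  53 = 0·69 + 53
  69 = 1·53 + 16
  53 = 3·16 + 5
  16 = 3·5 + 1
  5 = 5·1 + 0
gcd(53,69) = 1
Back-substitution gives: 53·(-13) + 69·(10) = 1
So 53⁻¹ ≡ -13 ≡ 56 (mod 69)
Check: 53 × 56 = 2968 ≡ 1 (mod 69) ✓

53⁻¹ ≡ 56 (mod 69)


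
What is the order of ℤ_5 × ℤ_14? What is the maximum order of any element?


|ℤ_5 × ℤ_14| = 5 × 14 = 70
Max element order = lcm(5,14) = 70
Cyclic? Yes (gcd=1)

|ℤ_5×ℤ_14| = 70, max element order = 70


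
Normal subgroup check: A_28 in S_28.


H = A_28 in S_28
A_28 has index 2 in S_28, and every subgroup of index 2 is normal

Yes, normal subgroup


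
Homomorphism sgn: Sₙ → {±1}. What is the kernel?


Kernel = preimage of identity
ker(sgn) = even permutations = Aₙ

ker(sgn) = Aₙ


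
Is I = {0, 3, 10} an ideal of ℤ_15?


Check ideal conditions for I = {0, 3, 10} in ℤ_15:
(1) I is an additive subgroup? No
(2) For r ∈ ℤ_15 and a ∈ I: r·a ∈ I? No  [counterexample: r=2, a=3, r·a mod 15 = 6 ∉ I]

No, I is not an ideal of ℤ_15


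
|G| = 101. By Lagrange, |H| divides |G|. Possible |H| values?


Lagrange's theorem: |H| divides |G|
|G| = 101
Divisors of 101: 1, 101

Possible subgroup orders: {1, 101}


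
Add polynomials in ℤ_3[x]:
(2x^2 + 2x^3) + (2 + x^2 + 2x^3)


Add coefficients mod 3:
x^0: 0 + 2 = 2 (mod 3)
x^1: 0 + 0 = 0 (mod 3)
x^2: 2 + 1 = 0 (mod 3)
x^3: 2 + 2 = 1 (mod 3)
Result: 2 + x^3

f + g = 2 + x^3


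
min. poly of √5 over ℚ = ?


√5 satisfies x² - 5 = 0, irreducible over ℚ since 5 is squarefree

Minimal polynomial: x² - 5


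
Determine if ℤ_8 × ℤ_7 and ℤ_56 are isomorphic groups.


Comparing ℤ_8 × ℤ_7 and ℤ_56:
gcd(8,7) = 1, so ℤ_8 × ℤ_7 ≅ ℤ_56 (CRT)

Yes, ℤ_8 × ℤ_7 ≅ ℤ_56


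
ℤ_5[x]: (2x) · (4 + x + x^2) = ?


Expand and collect like terms; reduce coefficients mod 5:
x^0: 0·4 = 0 ≡ 0 (mod 5)
x^1: 0·1 + 2·4 = 8 ≡ 3 (mod 5)
x^2: 0·1 + 2·1 = 2 ≡ 2 (mod 5)
x^3: 2·1 = 2 ≡ 2 (mod 5)
Result: 3x + 2x^2 + 2x^3

f · g = 3x + 2x^2 + 2x^3


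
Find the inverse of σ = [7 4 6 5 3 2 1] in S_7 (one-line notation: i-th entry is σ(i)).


To find σ⁻¹, swap domain and range:
σ(1) = 7 → σ⁻¹(7) = 1
σ(2) = 4 → σ⁻¹(4) = 2
σ(3) = 6 → σ⁻¹(6) = 3
σ(4) = 5 → σ⁻¹(5) = 4
σ(5) = 3 → σ⁻¹(3) = 5
σ(6) = 2 → σ⁻¹(2) = 6
σ(7) = 1 → σ⁻¹(1) = 7

σ⁻¹ = [7 6 5 2 4 3 1]


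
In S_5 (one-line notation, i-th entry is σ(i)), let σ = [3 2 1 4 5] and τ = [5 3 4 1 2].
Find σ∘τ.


σ∘τ: apply τ first, then σ
1 →τ 5 →σ 5
2 →τ 3 →σ 1
3 →τ 4 →σ 4
4 →τ 1 →σ 3
5 →τ 2 →σ 2

σ∘τ = [5 1 4 3 2]


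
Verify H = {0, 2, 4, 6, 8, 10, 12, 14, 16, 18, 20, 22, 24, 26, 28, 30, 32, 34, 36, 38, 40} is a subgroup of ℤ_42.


Subgroup test for H = {0, 2, 4, 6, 8, 10, 12, 14, 16, 18, 20, 22, 24, 26, 28, 30, 32, 34, 36, 38, 40} in (ℤ_42, +):
(1) 0 ∈ H? Yes
(2) Closure: for all a,b ∈ H, (a+b) mod 42 ∈ H? Yes
(3) Inverses: for all a ∈ H, -a mod 42 ∈ H? Yes

Yes, H is a subgroup of ℤ_42


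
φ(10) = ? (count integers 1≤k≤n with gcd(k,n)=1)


φ(n) = count of k ∈ {1,...,n} with gcd(k,n)=1
Coprimes to 10: {1, 3, 7, 9}
Count: 4

φ(10) = 4


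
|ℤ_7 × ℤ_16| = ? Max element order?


|ℤ_7 × ℤ_16| = 7 × 16 = 112
Max element order = lcm(7,16) = 112
Cyclic? Yes (gcd=1)

|ℤ_7×ℤ_16| = 112, max element order = 112


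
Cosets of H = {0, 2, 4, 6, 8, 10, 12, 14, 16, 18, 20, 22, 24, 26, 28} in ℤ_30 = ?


H = {0, 2, 4, 6, 8, 10, 12, 14, 16, 18, 20, 22, 24, 26, 28}, |H| = 15
Number of cosets = |G|/|H| = 30/15 = 2
0 + H = {0, 2, 4, 6, 8, 10, 12, 14, 16, 18, 20, 22, 24, 26, 28}
1 + H = {1, 3, 5, 7, 9, 11, 13, 15, 17, 19, 21, 23, 25, 27, 29}

Cosets: 0+H={0,2,4,6,8,10,12,14,16,18,20,22,24,26,28}; 1+H={1,3,5,7,9,11,13,15,17,19,21,23,25,27,29}


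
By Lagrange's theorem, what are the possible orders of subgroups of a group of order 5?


Lagrange's theorem: |H| divides |G|
|G| = 5
Divisors of 5: 1, 5

Possible subgroup orders: {1, 5}


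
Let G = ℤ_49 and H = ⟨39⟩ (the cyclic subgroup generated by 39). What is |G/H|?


|⟨39⟩| = n / gcd(39, 49) = 49 / 1 = 49
H is normal (ℤ_49 is abelian).
|G/H| = |G| / |H| = 49 / 49 = 1

|G/H| = 1


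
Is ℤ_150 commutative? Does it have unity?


ℤ_150 is a commutative ring with unity 1; 150 = 2×75 is composite, so 2·75 ≡ 0 gives zero divisors (not an integral domain)
Commutative: Yes
Integral domain: No
Has unity: Yes

ℤ_150: Commutative=Yes, Unity=Yes


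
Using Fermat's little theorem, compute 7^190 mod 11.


Fermat's little theorem: if p is prime and gcd(a,p)=1, then a^(p-1) ≡ 1 (mod p)
p = 11 is prime, gcd(7,11) = 1
Reduce exponent: 190 mod 10 = 0
So 7^190 ≡ 7^0 (mod 11)
7^0 = 1

7^190 ≡ 1 (mod 11)


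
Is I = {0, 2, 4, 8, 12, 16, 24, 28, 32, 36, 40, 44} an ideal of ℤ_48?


Check ideal conditions for I = {0, 2, 4, 8, 12, 16, 24, 28, 32, 36, 40, 44} in ℤ_48:
(1) I is an additive subgroup? No
(2) For r ∈ ℤ_48 and a ∈ I: r·a ∈ I? No  [counterexample: r=3, a=2, r·a mod 48 = 6 ∉ I]

No, I is not an ideal of ℤ_48


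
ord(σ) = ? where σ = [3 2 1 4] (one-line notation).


Cycle decomposition: (1 3)
Cycle lengths: 2
Order = lcm(2) = 2

ord(σ) = 2


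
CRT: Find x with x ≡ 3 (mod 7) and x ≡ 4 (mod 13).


m₁ = 7, m₂ = 13, gcd = 1, so CRT applies. M = m₁·m₂ = 91
Let M₁ = M/m₁ = 13, M₂ = M/m₂ = 7
Find y₁ ≡ M₁⁻¹ (mod m₁): 13⁻¹ ≡ 6 (mod 7)
Find y₂ ≡ M₂⁻¹ (mod m₂): 7⁻¹ ≡ 2 (mod 13)
x = a₁·M₁·y₁ + a₂·M₂·y₂ = 3·13·6 + 4·7·2 = 290
Reduce mod 91: x ≡ 17
Check: 17 mod 7 = 3 ✓, 17 mod 13 = 4 ✓

x ≡ 17 (mod 91)


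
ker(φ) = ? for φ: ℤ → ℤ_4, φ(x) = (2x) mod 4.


Kernel = preimage of identity
ker(φ) = {x ∈ ℤ : 2x ≡ 0 (mod 4)}. gcd(2,4) = 2, so 2x ≡ 0 (mod 4) ⟺ x ≡ 0 (mod 4/2 = 2). Hence ker(φ) = 2ℤ

ker(φ) = 2ℤ


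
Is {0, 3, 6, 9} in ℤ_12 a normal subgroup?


H = {0, 3, 6, 9} in ℤ_12
ℤ_12 is abelian; every subgroup of an abelian group is normal

Yes, normal subgroup


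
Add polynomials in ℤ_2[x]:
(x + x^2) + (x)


Add coefficients mod 2:
x^0: 0 + 0 = 0 (mod 2)
x^1: 1 + 1 = 0 (mod 2)
x^2: 1 + 0 = 1 (mod 2)
Result: x^2

f + g = x^2


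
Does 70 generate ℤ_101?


g generates ℤ_n iff gcd(g, n) = 1
gcd(70, 101) = 1
Since gcd = 1, 70 is a generator.

Yes, 70 generates ℤ_101


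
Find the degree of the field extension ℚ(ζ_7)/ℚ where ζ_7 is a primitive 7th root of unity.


[ℚ(ζ_n):ℚ] = deg Φ_n(x) = φ(n). Here φ(7) = 6

[ℚ(ζ_7)/ℚ where ζ_7 is a primitive 7th root of unity] = 6


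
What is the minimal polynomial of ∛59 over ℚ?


∛59 satisfies x³ - 59 = 0, irreducible over ℚ (no rational root; 59 is not a perfect cube)

Minimal polynomial: x³ - 59


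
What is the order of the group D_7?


|D_n| = 2n (n rotations and n reflections)
|D_7| = 2×7 = 14

|D_7| = 14


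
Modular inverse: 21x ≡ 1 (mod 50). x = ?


Use the extended Euclidean algorithm to write 1 = 21·s + 50·t; then s mod 50 is the inverse.
Euclidean algorithm:
  21 = 0·50 + 21
  50 = 2·21 + 8
  21 = 2·8 + 5
  8 = 1·5 + 3
  5 = 1·3 + 2
  3 = 1·2 + 1
  2 = 2·1 + 0
gcd(21,50) = 1
Back-substitution gives: 21·(-19) + 50·(8) = 1
So 21⁻¹ ≡ -19 ≡ 31 (mod 50)
Check: 21 × 31 = 651 ≡ 1 (mod 50) ✓

21⁻¹ ≡ 31 (mod 50)
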